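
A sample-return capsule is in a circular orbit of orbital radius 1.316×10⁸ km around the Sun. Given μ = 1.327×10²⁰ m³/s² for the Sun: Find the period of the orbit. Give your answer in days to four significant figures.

T ≈ 301.4 days

r = 1.316×10⁸ km = 1.316×10¹¹ m.
Kepler's third law: T = 2π√(r³/μ) = 2π√((1.316×10¹¹)³ / 1.327×10²⁰).
r³/μ = 1.717×10¹³ s², so T = 2π × 4.144×10⁶ = 2.604×10⁷ s.
Converting: 2.604×10⁷ s ÷ 86400 = 301.4 days.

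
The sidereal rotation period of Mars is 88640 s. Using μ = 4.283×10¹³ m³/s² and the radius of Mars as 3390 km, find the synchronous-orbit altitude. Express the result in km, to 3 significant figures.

h_sync ≈ 17000 km

A synchronous orbit has period T, so by Kepler's third law a = (μT²/4π²)^(1/3).
μT²/4π² = 4.283×10¹³ × (8.864×10⁴)² / 39.48 = 8.524×10²¹ m³.
a = 2.043×10⁷ m = 20428 km.
Altitude h = a − R = 20428 − 3390 = 17038 km.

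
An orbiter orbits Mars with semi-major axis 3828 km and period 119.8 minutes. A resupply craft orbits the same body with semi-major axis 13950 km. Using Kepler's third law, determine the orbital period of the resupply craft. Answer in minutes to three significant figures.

T₂ ≈ 833 minutes

Kepler's third law: T² ∝ a³, so T₂ = T₁ (a₂/a₁)^(3/2).
a₂/a₁ = 3.644, (a₂/a₁)^(3/2) = 6.957.
T₂ = 119.8 × 6.957 = 833.4 minutes.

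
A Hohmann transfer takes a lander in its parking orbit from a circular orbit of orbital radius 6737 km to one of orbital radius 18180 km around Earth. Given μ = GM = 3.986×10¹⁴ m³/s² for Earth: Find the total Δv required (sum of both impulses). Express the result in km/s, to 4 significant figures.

r₁ = 6737 km = 6.737×10⁶ m.
r₂ = 18180 km = 1.818×10⁷ m.
Transfer ellipse a_t = (r₁ + r₂)/2 = 1.246×10⁷ m.
At r₁: circular v_c1 = √(μ/r₁) = 7692 m/s; transfer-perigee v_p = √[μ(2/r₁ − 1/a_t)] = 9292 m/s.
Δv₁ = v_p − v_c1 = 1600 m/s.
At r₂: circular v_c2 = √(μ/r₂) = 4682 m/s; transfer-apogee v_a = √[μ(2/r₂ − 1/a_t)] = 3443 m/s.
Δv₂ = v_c2 − v_a = 1239 m/s.
Total Δv = Δv₁ + Δv₂ = 2839 m/s = 2.839 km/s.

Δv_total ≈ 2.839 km/s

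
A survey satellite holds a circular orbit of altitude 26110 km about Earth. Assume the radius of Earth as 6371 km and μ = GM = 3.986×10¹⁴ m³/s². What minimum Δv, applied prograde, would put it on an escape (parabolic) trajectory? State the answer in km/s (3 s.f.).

r = 6371 + 26110 = 32481 km = 3.2481×10⁷ m.
Circular speed v_c = √(μ/r) = 3503 m/s.
Escape speed v_esc = √(2μ/r) = √2 × v_c = 4954 m/s.
Δv = v_esc − v_c = 1451 m/s = 1.451 km/s.

Δv ≈ 1.45 km/s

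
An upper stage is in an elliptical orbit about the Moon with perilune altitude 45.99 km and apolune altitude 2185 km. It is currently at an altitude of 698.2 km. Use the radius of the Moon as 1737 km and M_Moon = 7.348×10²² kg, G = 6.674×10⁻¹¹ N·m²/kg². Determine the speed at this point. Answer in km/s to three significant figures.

v ≈ 1.52 km/s

μ = GM = 6.674×10⁻¹¹ × 7.348×10²² = 4.904×10¹² m³/s².
r_p = 1737 + 45.99 = 1783.0 km = 1.7830×10⁶ m.
r_a = 1737 + 2185 = 3922.0 km = 3.9220×10⁶ m.
r = 1737 + 698.2 = 2435.2 km = 2.435×10⁶ m.
Semi-major axis a = (r_p + r_a)/2 = 2852.5 km = 2.852×10⁶ m.
Vis-viva: v² = μ(2/r − 1/a) = 4.904×10¹² × (8.213×10⁻⁷ − 3.506×10⁻⁷) = 2.308×10⁶ m²/s².
v = 1519 m/s = 1.519 km/s.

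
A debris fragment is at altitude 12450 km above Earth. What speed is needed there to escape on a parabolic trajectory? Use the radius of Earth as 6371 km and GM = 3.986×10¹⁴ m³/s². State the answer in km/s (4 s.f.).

v_esc ≈ 6.508 km/s

r = 6371 + 12450 = 18821 km = 1.8821×10⁷ m.
Escape speed v_esc = √(2μ/r) = √(2 × 3.986×10¹⁴ / 1.882×10⁷) = √(4.236×10⁷) = 6508 m/s.
= 6.508 km/s.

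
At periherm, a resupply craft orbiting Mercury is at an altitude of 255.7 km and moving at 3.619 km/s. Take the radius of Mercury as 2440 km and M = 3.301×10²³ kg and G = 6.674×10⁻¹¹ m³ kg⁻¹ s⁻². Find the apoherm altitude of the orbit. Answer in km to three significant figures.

μ = GM = 6.674×10⁻¹¹ × 3.301×10²³ = 2.203×10¹³ m³/s².
r_p = 2440 + 255.7 = 2695.7 km = 2.696×10⁶ m.
Specific energy ε = v²/2 − μ/r = -1.624×10⁶ J/kg, so a = −μ/(2ε) = 6.783×10⁶ m.
The apsides satisfy r_p + r_a = 2a, so the apoherm radius is 2a − r_p = 1.087×10⁷ m = 10870 km.
Apoherm altitude = 10870 − 2440 = 8430.0 km.

apoherm altitude ≈ 8430 km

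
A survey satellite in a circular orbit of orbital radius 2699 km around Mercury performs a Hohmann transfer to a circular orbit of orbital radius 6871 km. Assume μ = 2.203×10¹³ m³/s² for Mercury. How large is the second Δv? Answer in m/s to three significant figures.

r₁ = 2699 km = 2.699×10⁶ m.
r₂ = 6871 km = 6.871×10⁶ m.
Transfer ellipse a_t = (r₁ + r₂)/2 = 4.785×10⁶ m.
At r₁: circular v_c1 = √(μ/r₁) = 2857 m/s; transfer-periherm v_p = √[μ(2/r₁ − 1/a_t)] = 3424 m/s.
At r₂: circular v_c2 = √(μ/r₂) = 1791 m/s; transfer-apoherm v_a = √[μ(2/r₂ − 1/a_t)] = 1345 m/s.
Δv₂ = v_c2 − v_a = 445.8 m/s.

Δv ≈ 446 m/s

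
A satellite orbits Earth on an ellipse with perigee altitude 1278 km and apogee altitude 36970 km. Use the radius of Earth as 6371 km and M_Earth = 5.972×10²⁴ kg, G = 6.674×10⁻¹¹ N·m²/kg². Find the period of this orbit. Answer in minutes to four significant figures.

T ≈ 675.2 minutes

μ = GM = 6.674×10⁻¹¹ × 5.972×10²⁴ = 3.986×10¹⁴ m³/s².
r_p = 6371 + 1278 = 7649.0 km = 7.6490×10⁶ m.
r_a = 6371 + 36970 = 43341 km = 4.3341×10⁷ m.
Semi-major axis a = (r_p + r_a)/2 = (7649.0 + 43341)/2 = 25495 km = 2.550×10⁷ m.
By Kepler's third law T = 2π√(a³/μ) = 2π × 6.448×10³ = 4.051×10⁴ s.
= 675.2 minutes.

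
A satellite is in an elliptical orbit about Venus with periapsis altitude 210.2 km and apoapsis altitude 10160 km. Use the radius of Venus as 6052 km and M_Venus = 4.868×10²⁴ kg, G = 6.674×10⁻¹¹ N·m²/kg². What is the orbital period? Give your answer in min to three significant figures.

T ≈ 219 min

μ = GM = 6.674×10⁻¹¹ × 4.868×10²⁴ = 3.249×10¹⁴ m³/s².
r_p = 6052 + 210.2 = 6262.2 km = 6.2622×10⁶ m.
r_a = 6052 + 10160 = 16212 km = 1.6212×10⁷ m.
Semi-major axis a = (r_p + r_a)/2 = (6262.2 + 16212)/2 = 11237 km = 1.124×10⁷ m.
By Kepler's third law T = 2π√(a³/μ) = 2π × 2.090×10³ = 1.313×10⁴ s.
= 218.8 min.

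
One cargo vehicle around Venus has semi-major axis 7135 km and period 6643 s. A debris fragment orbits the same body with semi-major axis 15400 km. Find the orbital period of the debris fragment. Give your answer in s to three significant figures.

Kepler's third law: T² ∝ a³, so T₂ = T₁ (a₂/a₁)^(3/2).
a₂/a₁ = 2.158, (a₂/a₁)^(3/2) = 3.171.
T₂ = 6643 × 3.171 = 21060 s.

T₂ ≈ 21100 s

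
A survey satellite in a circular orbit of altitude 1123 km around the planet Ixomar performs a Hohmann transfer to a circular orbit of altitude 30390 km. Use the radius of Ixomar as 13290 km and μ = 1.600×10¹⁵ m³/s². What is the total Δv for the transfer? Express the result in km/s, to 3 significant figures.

Δv_total ≈ 4.17 km/s

r₁ = 13290 + 1123 = 14413 km = 1.4413×10⁷ m.
r₂ = 13290 + 30390 = 43680 km = 4.3680×10⁷ m.
Transfer ellipse a_t = (r₁ + r₂)/2 = 2.905×10⁷ m.
At r₁: circular v_c1 = √(μ/r₁) = 10540 m/s; transfer-periapsis v_p = √[μ(2/r₁ − 1/a_t)] = 12920 m/s.
Δv₁ = v_p − v_c1 = 2384 m/s.
At r₂: circular v_c2 = √(μ/r₂) = 6052 m/s; transfer-apoapsis v_a = √[μ(2/r₂ − 1/a_t)] = 4263 m/s.
Δv₂ = v_c2 − v_a = 1789 m/s.
Total Δv = Δv₁ + Δv₂ = 4173 m/s = 4.173 km/s.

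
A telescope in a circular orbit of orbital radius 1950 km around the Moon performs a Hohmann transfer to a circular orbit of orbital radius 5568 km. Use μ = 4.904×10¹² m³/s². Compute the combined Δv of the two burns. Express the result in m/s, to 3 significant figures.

Δv_total ≈ 607 m/s

r₁ = 1950 km = 1.950×10⁶ m.
r₂ = 5568 km = 5.568×10⁶ m.
Transfer ellipse a_t = (r₁ + r₂)/2 = 3.759×10⁶ m.
At r₁: circular v_c1 = √(μ/r₁) = 1586 m/s; transfer-perilune v_p = √[μ(2/r₁ − 1/a_t)] = 1930 m/s.
Δv₁ = v_p − v_c1 = 344.2 m/s.
At r₂: circular v_c2 = √(μ/r₂) = 938.5 m/s; transfer-apolune v_a = √[μ(2/r₂ − 1/a_t)] = 675.9 m/s.
Δv₂ = v_c2 − v_a = 262.5 m/s.
Total Δv = Δv₁ + Δv₂ = 606.8 m/s.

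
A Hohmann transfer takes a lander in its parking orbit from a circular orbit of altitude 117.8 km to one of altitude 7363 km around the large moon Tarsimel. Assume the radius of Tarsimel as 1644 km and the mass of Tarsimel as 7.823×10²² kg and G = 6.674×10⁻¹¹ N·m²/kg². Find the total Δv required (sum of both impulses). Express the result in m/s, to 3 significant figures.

μ = GM = 6.674×10⁻¹¹ × 7.823×10²² = 5.221×10¹² m³/s².
r₁ = 1644 + 117.8 = 1761.8 km = 1.7618×10⁶ m.
r₂ = 1644 + 7363 = 9007.0 km = 9.0070×10⁶ m.
Transfer ellipse a_t = (r₁ + r₂)/2 = 5.384×10⁶ m.
At r₁: circular v_c1 = √(μ/r₁) = 1721 m/s; transfer-periapsis v_p = √[μ(2/r₁ − 1/a_t)] = 2227 m/s.
Δv₁ = v_p − v_c1 = 505.0 m/s.
At r₂: circular v_c2 = √(μ/r₂) = 761.4 m/s; transfer-apoapsis v_a = √[μ(2/r₂ − 1/a_t)] = 435.5 m/s.
Δv₂ = v_c2 − v_a = 325.8 m/s.
Total Δv = Δv₁ + Δv₂ = 830.9 m/s.

Δv_total ≈ 831 m/s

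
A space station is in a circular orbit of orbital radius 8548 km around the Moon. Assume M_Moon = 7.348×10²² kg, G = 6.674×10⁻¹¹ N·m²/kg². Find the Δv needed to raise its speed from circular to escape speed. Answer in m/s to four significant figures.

μ = GM = 6.674×10⁻¹¹ × 7.348×10²² = 4.904×10¹² m³/s².
r = 8548 km = 8.548×10⁶ m.
Circular speed v_c = √(μ/r) = 757.4 m/s.
Escape speed v_esc = √(2μ/r) = √2 × v_c = 1071 m/s.
Δv = v_esc − v_c = 313.7 m/s.

Δv ≈ 313.7 m/s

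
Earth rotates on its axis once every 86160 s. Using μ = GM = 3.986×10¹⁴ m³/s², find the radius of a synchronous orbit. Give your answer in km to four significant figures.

r_sync ≈ 42160 km

A synchronous orbit has period T, so by Kepler's third law a = (μT²/4π²)^(1/3).
μT²/4π² = 3.986×10¹⁴ × (8.616×10⁴)² / 39.48 = 7.495×10²² m³.
a = 4.216×10⁷ m = 42163 km.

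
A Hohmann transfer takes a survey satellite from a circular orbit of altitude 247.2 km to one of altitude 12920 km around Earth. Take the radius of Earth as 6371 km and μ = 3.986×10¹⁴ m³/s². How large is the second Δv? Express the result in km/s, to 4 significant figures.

Δv ≈ 1.297 km/s

r₁ = 6371 + 247.2 = 6618.2 km = 6.6182×10⁶ m.
r₂ = 6371 + 12920 = 19291 km = 1.9291×10⁷ m.
Transfer ellipse a_t = (r₁ + r₂)/2 = 1.295×10⁷ m.
At r₁: circular v_c1 = √(μ/r₁) = 7761 m/s; transfer-perigee v_p = √[μ(2/r₁ − 1/a_t)] = 9470 m/s.
At r₂: circular v_c2 = √(μ/r₂) = 4546 m/s; transfer-apogee v_a = √[μ(2/r₂ − 1/a_t)] = 3249 m/s.
Δv₂ = v_c2 − v_a = 1297 m/s.
= 1.297 km/s.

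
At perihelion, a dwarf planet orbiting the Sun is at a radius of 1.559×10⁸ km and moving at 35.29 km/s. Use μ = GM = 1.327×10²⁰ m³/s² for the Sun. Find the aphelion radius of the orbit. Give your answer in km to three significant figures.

aphelion radius ≈ 4.25×10⁸ km

r_p = 1.559×10¹¹ m.
Specific energy ε = v²/2 − μ/r = -2.285×10⁸ J/kg, so a = −μ/(2ε) = 2.904×10¹¹ m.
The apsides satisfy r_p + r_a = 2a, so the aphelion radius is 2a − r_p = 4.249×10¹¹ m = 4.2486×10⁸ km.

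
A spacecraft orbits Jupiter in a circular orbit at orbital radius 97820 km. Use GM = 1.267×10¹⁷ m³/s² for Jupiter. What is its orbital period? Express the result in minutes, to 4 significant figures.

r = 97820 km = 9.782×10⁷ m.
Kepler's third law: T = 2π√(r³/μ) = 2π√((9.782×10⁷)³ / 1.267×10¹⁷).
r³/μ = 7.388×10⁶ s², so T = 2π × 2.718×10³ = 1.708×10⁴ s.
Converting: 1.708×10⁴ s ÷ 60.00 = 284.6 minutes.

T ≈ 284.6 minutes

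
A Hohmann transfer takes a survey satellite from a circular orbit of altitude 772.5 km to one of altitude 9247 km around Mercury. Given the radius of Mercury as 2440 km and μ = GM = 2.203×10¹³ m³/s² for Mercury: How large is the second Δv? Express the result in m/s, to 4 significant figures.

Δv ≈ 471.4 m/s

r₁ = 2440 + 772.5 = 3212.5 km = 3.2125×10⁶ m.
r₂ = 2440 + 9247 = 11687 km = 1.1687×10⁷ m.
Transfer ellipse a_t = (r₁ + r₂)/2 = 7.450×10⁶ m.
At r₁: circular v_c1 = √(μ/r₁) = 2619 m/s; transfer-periherm v_p = √[μ(2/r₁ − 1/a_t)] = 3280 m/s.
At r₂: circular v_c2 = √(μ/r₂) = 1373 m/s; transfer-apoherm v_a = √[μ(2/r₂ − 1/a_t)] = 901.6 m/s.
Δv₂ = v_c2 − v_a = 471.4 m/s.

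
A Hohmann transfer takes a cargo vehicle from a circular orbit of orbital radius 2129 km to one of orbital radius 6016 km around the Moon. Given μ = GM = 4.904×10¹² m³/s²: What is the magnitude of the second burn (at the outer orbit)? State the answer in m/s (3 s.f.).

Δv ≈ 250 m/s

r₁ = 2129 km = 2.129×10⁶ m.
r₂ = 6016 km = 6.016×10⁶ m.
Transfer ellipse a_t = (r₁ + r₂)/2 = 4.072×10⁶ m.
At r₁: circular v_c1 = √(μ/r₁) = 1518 m/s; transfer-perilune v_p = √[μ(2/r₁ − 1/a_t)] = 1845 m/s.
At r₂: circular v_c2 = √(μ/r₂) = 902.9 m/s; transfer-apolune v_a = √[μ(2/r₂ − 1/a_t)] = 652.8 m/s.
Δv₂ = v_c2 − v_a = 250.1 m/s.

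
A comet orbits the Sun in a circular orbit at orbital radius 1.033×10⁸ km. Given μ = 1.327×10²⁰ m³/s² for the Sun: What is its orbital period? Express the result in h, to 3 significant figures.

T ≈ 5030 h

r = 1.033×10⁸ km = 1.033×10¹¹ m.
Kepler's third law: T = 2π√(r³/μ) = 2π√((1.033×10¹¹)³ / 1.327×10²⁰).
r³/μ = 8.307×10¹² s², so T = 2π × 2.882×10⁶ = 1.811×10⁷ s.
Converting: 1.811×10⁷ s ÷ 3600 = 5030 h.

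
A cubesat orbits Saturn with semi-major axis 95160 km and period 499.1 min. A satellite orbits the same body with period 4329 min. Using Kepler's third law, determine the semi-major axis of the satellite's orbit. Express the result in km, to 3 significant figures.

a₂ ≈ 4.02×10⁵ km

Kepler's third law: a³ ∝ T², so a₂ = a₁ (T₂/T₁)^(2/3).
T₂/T₁ = 8.674, (T₂/T₁)^(2/3) = 4.221.
a₂ = 95160 × 4.221 = 4.017×10⁵ km.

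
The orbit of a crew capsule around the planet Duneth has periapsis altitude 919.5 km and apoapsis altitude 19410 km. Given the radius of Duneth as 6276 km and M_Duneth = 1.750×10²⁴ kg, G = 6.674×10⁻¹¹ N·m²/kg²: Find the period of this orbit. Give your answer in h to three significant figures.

T ≈ 10.8 h

μ = GM = 6.674×10⁻¹¹ × 1.750×10²⁴ = 1.168×10¹⁴ m³/s².
r_p = 6276 + 919.5 = 7195.5 km = 7.1955×10⁶ m.
r_a = 6276 + 19410 = 25686 km = 2.5686×10⁷ m.
Semi-major axis a = (r_p + r_a)/2 = (7195.5 + 25686)/2 = 16441 km = 1.644×10⁷ m.
By Kepler's third law T = 2π√(a³/μ) = 2π × 6.168×10³ = 3.876×10⁴ s.
= 10.77 h.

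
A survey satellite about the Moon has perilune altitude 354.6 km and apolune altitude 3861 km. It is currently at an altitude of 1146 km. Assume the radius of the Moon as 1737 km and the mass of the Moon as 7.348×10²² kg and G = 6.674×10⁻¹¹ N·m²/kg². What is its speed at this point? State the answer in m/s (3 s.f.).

v ≈ 1460 m/s

μ = GM = 6.674×10⁻¹¹ × 7.348×10²² = 4.904×10¹² m³/s².
r_p = 1737 + 354.6 = 2091.6 km = 2.0916×10⁶ m.
r_a = 1737 + 3861 = 5598.0 km = 5.5980×10⁶ m.
r = 1737 + 1146 = 2883.0 km = 2.883×10⁶ m.
Semi-major axis a = (r_p + r_a)/2 = 3844.8 km = 3.845×10⁶ m.
Vis-viva: v² = μ(2/r − 1/a) = 4.904×10¹² × (6.937×10⁻⁷ − 2.601×10⁻⁷) = 2.127×10⁶ m²/s².
v = 1458 m/s.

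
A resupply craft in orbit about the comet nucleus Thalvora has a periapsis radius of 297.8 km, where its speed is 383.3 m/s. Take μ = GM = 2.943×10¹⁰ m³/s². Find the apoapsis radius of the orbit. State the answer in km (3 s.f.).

apoapsis radius ≈ 862 km

r_p = 2.978×10⁵ m.
Specific energy ε = v²/2 − μ/r = -2.537×10⁴ J/kg, so a = −μ/(2ε) = 5.801×10⁵ m.
The apsides satisfy r_p + r_a = 2a, so the apoapsis radius is 2a − r_p = 8.624×10⁵ m = 862.45 km.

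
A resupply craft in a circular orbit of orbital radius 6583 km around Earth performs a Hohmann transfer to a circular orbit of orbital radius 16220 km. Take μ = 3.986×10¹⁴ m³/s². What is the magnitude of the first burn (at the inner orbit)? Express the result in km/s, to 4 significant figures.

Δv ≈ 1.500 km/s

r₁ = 6583 km = 6.583×10⁶ m.
r₂ = 16220 km = 1.622×10⁷ m.
Transfer ellipse a_t = (r₁ + r₂)/2 = 1.140×10⁷ m.
At r₁: circular v_c1 = √(μ/r₁) = 7781 m/s; transfer-perigee v_p = √[μ(2/r₁ − 1/a_t)] = 9281 m/s.
Δv₁ = v_p − v_c1 = 1500 m/s.
= 1.500 km/s.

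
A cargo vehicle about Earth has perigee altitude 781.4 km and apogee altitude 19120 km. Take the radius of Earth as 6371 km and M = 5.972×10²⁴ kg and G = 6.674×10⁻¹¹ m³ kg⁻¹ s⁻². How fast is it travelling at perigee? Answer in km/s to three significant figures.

v ≈ 9.33 km/s

μ = GM = 6.674×10⁻¹¹ × 5.972×10²⁴ = 3.986×10¹⁴ m³/s².
r_p = 6371 + 781.4 = 7152.4 km = 7.1524×10⁶ m.
r_a = 6371 + 19120 = 25491 km = 2.5491×10⁷ m.
Semi-major axis a = (r_p + r_a)/2 = 16322 km = 1.632×10⁷ m.
Vis-viva: v² = μ(2/r − 1/a) = 3.986×10¹⁴ × (2.796×10⁻⁷ − 6.127×10⁻⁸) = 8.703×10⁷ m²/s².
v = 9329 m/s = 9.329 km/s.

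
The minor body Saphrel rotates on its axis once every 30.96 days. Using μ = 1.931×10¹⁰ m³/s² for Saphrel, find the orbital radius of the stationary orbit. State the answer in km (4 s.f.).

r_sync ≈ 15180 km

T = 30.96 days = 2.675×10⁶ s.
A synchronous orbit has period T, so by Kepler's third law a = (μT²/4π²)^(1/3).
μT²/4π² = 1.931×10¹⁰ × (2.675×10⁶)² / 39.48 = 3.500×10²¹ m³.
a = 1.518×10⁷ m = 15183 km.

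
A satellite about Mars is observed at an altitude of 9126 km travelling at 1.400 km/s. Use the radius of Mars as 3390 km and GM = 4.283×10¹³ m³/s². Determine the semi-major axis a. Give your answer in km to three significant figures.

a ≈ 8770 km

r = 3390 + 9126 = 12516 km = 1.252×10⁷ m.
Specific orbital energy ε = v²/2 − μ/r = (1400)²/2 − 4.283×10¹³/1.252×10⁷ = -2.442×10⁶ J/kg.
Since ε = −μ/(2a), a = −μ/(2ε) = 8.769×10⁶ m = 8769.4 km.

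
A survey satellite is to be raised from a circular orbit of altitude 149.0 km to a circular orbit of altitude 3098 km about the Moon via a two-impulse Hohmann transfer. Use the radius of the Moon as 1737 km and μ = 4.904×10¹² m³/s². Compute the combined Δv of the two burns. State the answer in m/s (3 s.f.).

Δv_total ≈ 574 m/s

r₁ = 1737 + 149.0 = 1886.0 km = 1.8860×10⁶ m.
r₂ = 1737 + 3098 = 4835.0 km = 4.8350×10⁶ m.
Transfer ellipse a_t = (r₁ + r₂)/2 = 3.360×10⁶ m.
At r₁: circular v_c1 = √(μ/r₁) = 1613 m/s; transfer-perilune v_p = √[μ(2/r₁ − 1/a_t)] = 1934 m/s.
Δv₁ = v_p − v_c1 = 321.7 m/s.
At r₂: circular v_c2 = √(μ/r₂) = 1007 m/s; transfer-apolune v_a = √[μ(2/r₂ − 1/a_t)] = 754.5 m/s.
Δv₂ = v_c2 − v_a = 252.6 m/s.
Total Δv = Δv₁ + Δv₂ = 574.3 m/s.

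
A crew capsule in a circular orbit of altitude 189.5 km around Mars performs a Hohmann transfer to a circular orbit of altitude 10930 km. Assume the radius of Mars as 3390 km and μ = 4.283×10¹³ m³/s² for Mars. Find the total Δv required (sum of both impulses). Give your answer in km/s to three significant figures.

Δv_total ≈ 1.55 km/s

r₁ = 3390 + 189.5 = 3579.5 km = 3.5795×10⁶ m.
r₂ = 3390 + 10930 = 14320 km = 1.4320×10⁷ m.
Transfer ellipse a_t = (r₁ + r₂)/2 = 8.950×10⁶ m.
At r₁: circular v_c1 = √(μ/r₁) = 3459 m/s; transfer-periapsis v_p = √[μ(2/r₁ − 1/a_t)] = 4376 m/s.
Δv₁ = v_p − v_c1 = 916.4 m/s.
At r₂: circular v_c2 = √(μ/r₂) = 1729 m/s; transfer-apoapsis v_a = √[μ(2/r₂ − 1/a_t)] = 1094 m/s.
Δv₂ = v_c2 − v_a = 635.7 m/s.
Total Δv = Δv₁ + Δv₂ = 1552 m/s = 1.552 km/s.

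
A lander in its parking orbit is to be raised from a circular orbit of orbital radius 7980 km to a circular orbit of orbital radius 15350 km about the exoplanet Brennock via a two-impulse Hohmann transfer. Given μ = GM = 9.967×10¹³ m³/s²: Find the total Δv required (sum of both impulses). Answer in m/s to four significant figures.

r₁ = 7980 km = 7.980×10⁶ m.
r₂ = 15350 km = 1.535×10⁷ m.
Transfer ellipse a_t = (r₁ + r₂)/2 = 1.166×10⁷ m.
At r₁: circular v_c1 = √(μ/r₁) = 3534 m/s; transfer-periapsis v_p = √[μ(2/r₁ − 1/a_t)] = 4054 m/s.
Δv₁ = v_p − v_c1 = 520.0 m/s.
At r₂: circular v_c2 = √(μ/r₂) = 2548 m/s; transfer-apoapsis v_a = √[μ(2/r₂ − 1/a_t)] = 2108 m/s.
Δv₂ = v_c2 − v_a = 440.6 m/s.
Total Δv = Δv₁ + Δv₂ = 960.5 m/s.

Δv_total ≈ 960.5 m/s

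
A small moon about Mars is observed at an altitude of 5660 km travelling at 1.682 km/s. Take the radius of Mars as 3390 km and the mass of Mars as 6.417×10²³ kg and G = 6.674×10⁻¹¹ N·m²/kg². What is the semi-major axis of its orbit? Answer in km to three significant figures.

μ = GM = 6.674×10⁻¹¹ × 6.417×10²³ = 4.283×10¹³ m³/s².
r = 3390 + 5660 = 9050.0 km = 9.050×10⁶ m.
Vis-viva rearranged: 1/a = 2/r − v²/μ = 2.210×10⁻⁷ − 6.606×10⁻⁸ = 1.549×10⁻⁷ m⁻¹.
a = 6.454×10⁶ m = 6454.3 km.

a ≈ 6450 km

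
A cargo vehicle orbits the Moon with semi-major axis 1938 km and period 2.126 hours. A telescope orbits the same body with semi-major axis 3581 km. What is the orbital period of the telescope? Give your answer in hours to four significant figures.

Kepler's third law: T² ∝ a³, so T₂ = T₁ (a₂/a₁)^(3/2).
a₂/a₁ = 1.848, (a₂/a₁)^(3/2) = 2.512.
T₂ = 2.126 × 2.512 = 5.340 hours.

T₂ ≈ 5.340 hours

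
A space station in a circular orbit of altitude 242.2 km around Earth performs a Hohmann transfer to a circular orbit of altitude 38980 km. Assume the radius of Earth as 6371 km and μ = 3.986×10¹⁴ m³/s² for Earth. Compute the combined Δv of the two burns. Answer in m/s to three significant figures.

r₁ = 6371 + 242.2 = 6613.2 km = 6.6132×10⁶ m.
r₂ = 6371 + 38980 = 45351 km = 4.5351×10⁷ m.
Transfer ellipse a_t = (r₁ + r₂)/2 = 2.598×10⁷ m.
At r₁: circular v_c1 = √(μ/r₁) = 7764 m/s; transfer-perigee v_p = √[μ(2/r₁ − 1/a_t)] = 10260 m/s.
Δv₁ = v_p − v_c1 = 2493 m/s.
At r₂: circular v_c2 = √(μ/r₂) = 2965 m/s; transfer-apogee v_a = √[μ(2/r₂ − 1/a_t)] = 1496 m/s.
Δv₂ = v_c2 − v_a = 1469 m/s.
Total Δv = Δv₁ + Δv₂ = 3962 m/s.

Δv_total ≈ 3960 m/s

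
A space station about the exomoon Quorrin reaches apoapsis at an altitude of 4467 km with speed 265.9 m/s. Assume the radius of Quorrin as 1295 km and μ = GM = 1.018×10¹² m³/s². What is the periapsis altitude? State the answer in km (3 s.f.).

r_a = 1295 + 4467 = 5762.0 km = 5.762×10⁶ m.
Specific energy ε = v²/2 − μ/r = -1.413×10⁵ J/kg, so a = −μ/(2ε) = 3.602×10⁶ m.
The apsides satisfy r_p + r_a = 2a, so the periapsis radius is 2a − r_a = 1.441×10⁶ m = 1441.3 km.
Periapsis altitude = 1441.3 − 1295 = 146.34 km.

periapsis altitude ≈ 146 km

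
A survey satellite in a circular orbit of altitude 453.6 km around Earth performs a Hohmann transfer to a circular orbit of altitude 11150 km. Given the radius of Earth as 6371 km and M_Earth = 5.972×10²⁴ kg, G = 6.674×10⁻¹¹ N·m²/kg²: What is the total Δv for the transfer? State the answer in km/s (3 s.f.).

Δv_total ≈ 2.72 km/s

μ = GM = 6.674×10⁻¹¹ × 5.972×10²⁴ = 3.986×10¹⁴ m³/s².
r₁ = 6371 + 453.6 = 6824.6 km = 6.8246×10⁶ m.
r₂ = 6371 + 11150 = 17521 km = 1.7521×10⁷ m.
Transfer ellipse a_t = (r₁ + r₂)/2 = 1.217×10⁷ m.
At r₁: circular v_c1 = √(μ/r₁) = 7642 m/s; transfer-perigee v_p = √[μ(2/r₁ − 1/a_t)] = 9169 m/s.
Δv₁ = v_p − v_c1 = 1526 m/s.
At r₂: circular v_c2 = √(μ/r₂) = 4770 m/s; transfer-apogee v_a = √[μ(2/r₂ − 1/a_t)] = 3571 m/s.
Δv₂ = v_c2 − v_a = 1198 m/s.
Total Δv = Δv₁ + Δv₂ = 2725 m/s = 2.725 km/s.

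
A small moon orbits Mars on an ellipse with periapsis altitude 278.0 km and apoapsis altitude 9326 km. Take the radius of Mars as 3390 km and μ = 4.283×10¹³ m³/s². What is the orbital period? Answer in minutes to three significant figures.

r_p = 3390 + 278.0 = 3668.0 km = 3.6680×10⁶ m.
r_a = 3390 + 9326 = 12716 km = 1.2716×10⁷ m.
Semi-major axis a = (r_p + r_a)/2 = (3668.0 + 12716)/2 = 8192.0 km = 8.192×10⁶ m.
By Kepler's third law T = 2π√(a³/μ) = 2π × 3.583×10³ = 2.251×10⁴ s.
= 375.2 minutes.

T ≈ 375 minutes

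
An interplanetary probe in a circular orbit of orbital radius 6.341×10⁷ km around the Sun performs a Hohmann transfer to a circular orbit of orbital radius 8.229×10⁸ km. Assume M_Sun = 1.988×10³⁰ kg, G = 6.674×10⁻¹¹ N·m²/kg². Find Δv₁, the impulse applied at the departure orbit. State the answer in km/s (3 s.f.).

Δv ≈ 16.6 km/s

μ = GM = 6.674×10⁻¹¹ × 1.988×10³⁰ = 1.327×10²⁰ m³/s².
r₁ = 6.341×10⁷ km = 6.341×10¹⁰ m.
r₂ = 8.229×10⁸ km = 8.229×10¹¹ m.
Transfer ellipse a_t = (r₁ + r₂)/2 = 4.432×10¹¹ m.
At r₁: circular v_c1 = √(μ/r₁) = 45740 m/s; transfer-perihelion v_p = √[μ(2/r₁ − 1/a_t)] = 62330 m/s.
Δv₁ = v_p − v_c1 = 16590 m/s.
= 16.59 km/s.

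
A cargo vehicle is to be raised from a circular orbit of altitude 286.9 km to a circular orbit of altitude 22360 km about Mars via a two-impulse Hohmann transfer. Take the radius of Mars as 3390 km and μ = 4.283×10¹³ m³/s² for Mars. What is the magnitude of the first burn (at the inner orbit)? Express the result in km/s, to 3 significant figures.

Δv ≈ 1.10 km/s

r₁ = 3390 + 286.9 = 3676.9 km = 3.6769×10⁶ m.
r₂ = 3390 + 22360 = 25750 km = 2.5750×10⁷ m.
Transfer ellipse a_t = (r₁ + r₂)/2 = 1.471×10⁷ m.
At r₁: circular v_c1 = √(μ/r₁) = 3413 m/s; transfer-periapsis v_p = √[μ(2/r₁ − 1/a_t)] = 4515 m/s.
Δv₁ = v_p − v_c1 = 1102 m/s.
= 1.102 km/s.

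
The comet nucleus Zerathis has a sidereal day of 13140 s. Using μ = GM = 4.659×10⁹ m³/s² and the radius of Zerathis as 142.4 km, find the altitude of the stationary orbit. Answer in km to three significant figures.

h_sync ≈ 131 km

A synchronous orbit has period T, so by Kepler's third law a = (μT²/4π²)^(1/3).
μT²/4π² = 4.659×10⁹ × (1.314×10⁴)² / 39.48 = 2.038×10¹⁶ m³.
a = 2.731×10⁵ m = 273.13 km.
Altitude h = a − R = 273.13 − 142.4 = 130.73 km.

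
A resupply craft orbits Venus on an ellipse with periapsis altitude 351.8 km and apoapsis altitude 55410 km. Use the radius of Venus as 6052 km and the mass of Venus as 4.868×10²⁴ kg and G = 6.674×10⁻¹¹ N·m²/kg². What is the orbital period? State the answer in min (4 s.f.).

μ = GM = 6.674×10⁻¹¹ × 4.868×10²⁴ = 3.249×10¹⁴ m³/s².
r_p = 6052 + 351.8 = 6403.8 km = 6.4038×10⁶ m.
r_a = 6052 + 55410 = 61462 km = 6.1462×10⁷ m.
Semi-major axis a = (r_p + r_a)/2 = (6403.8 + 61462)/2 = 33933 km = 3.393×10⁷ m.
By Kepler's third law T = 2π√(a³/μ) = 2π × 1.097×10⁴ = 6.890×10⁴ s.
= 1148 min.

T ≈ 1148 min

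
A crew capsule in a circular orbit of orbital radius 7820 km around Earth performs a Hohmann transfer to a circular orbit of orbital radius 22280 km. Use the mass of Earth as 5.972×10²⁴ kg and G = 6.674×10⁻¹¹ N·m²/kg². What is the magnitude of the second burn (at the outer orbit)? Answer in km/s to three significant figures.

Δv ≈ 1.18 km/s

μ = GM = 6.674×10⁻¹¹ × 5.972×10²⁴ = 3.986×10¹⁴ m³/s².
r₁ = 7820 km = 7.820×10⁶ m.
r₂ = 22280 km = 2.228×10⁷ m.
Transfer ellipse a_t = (r₁ + r₂)/2 = 1.505×10⁷ m.
At r₁: circular v_c1 = √(μ/r₁) = 7139 m/s; transfer-perigee v_p = √[μ(2/r₁ − 1/a_t)] = 8686 m/s.
At r₂: circular v_c2 = √(μ/r₂) = 4230 m/s; transfer-apogee v_a = √[μ(2/r₂ − 1/a_t)] = 3049 m/s.
Δv₂ = v_c2 − v_a = 1181 m/s.
= 1.181 km/s.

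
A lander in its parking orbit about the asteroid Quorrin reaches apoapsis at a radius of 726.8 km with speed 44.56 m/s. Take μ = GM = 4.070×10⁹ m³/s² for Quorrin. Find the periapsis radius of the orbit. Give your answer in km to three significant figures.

r_a = 7.268×10⁵ m.
Specific energy ε = v²/2 − μ/r = -4.607×10³ J/kg, so a = −μ/(2ε) = 4.417×10⁵ m.
The apsides satisfy r_p + r_a = 2a, so the periapsis radius is 2a − r_a = 1.566×10⁵ m = 156.62 km.

periapsis radius ≈ 157 km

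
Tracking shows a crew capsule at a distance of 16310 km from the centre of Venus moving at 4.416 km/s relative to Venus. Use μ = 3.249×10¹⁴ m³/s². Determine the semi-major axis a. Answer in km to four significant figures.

a ≈ 15970 km

r = 1.631×10⁷ m.
Vis-viva rearranged: 1/a = 2/r − v²/μ = 1.226×10⁻⁷ − 6.002×10⁻⁸ = 6.260×10⁻⁸ m⁻¹.
a = 1.597×10⁷ m = 15974 km.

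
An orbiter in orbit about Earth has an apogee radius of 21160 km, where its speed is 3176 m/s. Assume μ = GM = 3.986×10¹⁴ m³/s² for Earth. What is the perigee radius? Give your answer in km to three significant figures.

r_a = 2.116×10⁷ m.
Specific energy ε = v²/2 − μ/r = -1.379×10⁷ J/kg, so a = −μ/(2ε) = 1.445×10⁷ m.
The apsides satisfy r_p + r_a = 2a, so the perigee radius is 2a − r_a = 7.737×10⁶ m = 7736.7 km.

perigee radius ≈ 7740 km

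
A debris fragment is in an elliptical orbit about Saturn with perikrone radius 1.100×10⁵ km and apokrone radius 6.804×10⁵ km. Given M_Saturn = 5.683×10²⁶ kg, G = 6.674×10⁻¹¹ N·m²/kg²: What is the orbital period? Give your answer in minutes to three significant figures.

T ≈ 4220 minutes

μ = GM = 6.674×10⁻¹¹ × 5.683×10²⁶ = 3.793×10¹⁶ m³/s².
Semi-major axis a = (r_p + r_a)/2 = (1.1000×10⁵ + 6.8040×10⁵)/2 = 3.9520×10⁵ km = 3.952×10⁸ m.
By Kepler's third law T = 2π√(a³/μ) = 2π × 4.034×10⁴ = 2.535×10⁵ s.
= 4224 minutes.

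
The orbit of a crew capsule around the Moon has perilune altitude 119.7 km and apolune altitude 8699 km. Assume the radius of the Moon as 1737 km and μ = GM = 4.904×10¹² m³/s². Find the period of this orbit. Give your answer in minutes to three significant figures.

T ≈ 721 minutes

r_p = 1737 + 119.7 = 1856.7 km = 1.8567×10⁶ m.
r_a = 1737 + 8699 = 10436 km = 1.0436×10⁷ m.
Semi-major axis a = (r_p + r_a)/2 = (1856.7 + 10436)/2 = 6146.4 km = 6.146×10⁶ m.
By Kepler's third law T = 2π√(a³/μ) = 2π × 6.881×10³ = 4.323×10⁴ s.
= 720.6 minutes.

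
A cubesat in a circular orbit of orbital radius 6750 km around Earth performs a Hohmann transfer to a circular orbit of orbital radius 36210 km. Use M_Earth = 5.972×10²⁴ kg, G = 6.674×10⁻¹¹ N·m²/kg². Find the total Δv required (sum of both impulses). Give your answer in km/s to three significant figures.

μ = GM = 6.674×10⁻¹¹ × 5.972×10²⁴ = 3.986×10¹⁴ m³/s².
r₁ = 6750 km = 6.750×10⁶ m.
r₂ = 36210 km = 3.621×10⁷ m.
Transfer ellipse a_t = (r₁ + r₂)/2 = 2.148×10⁷ m.
At r₁: circular v_c1 = √(μ/r₁) = 7684 m/s; transfer-perigee v_p = √[μ(2/r₁ − 1/a_t)] = 9977 m/s.
Δv₁ = v_p − v_c1 = 2293 m/s.
At r₂: circular v_c2 = √(μ/r₂) = 3318 m/s; transfer-apogee v_a = √[μ(2/r₂ − 1/a_t)] = 1860 m/s.
Δv₂ = v_c2 − v_a = 1458 m/s.
Total Δv = Δv₁ + Δv₂ = 3751 m/s = 3.751 km/s.

Δv_total ≈ 3.75 km/s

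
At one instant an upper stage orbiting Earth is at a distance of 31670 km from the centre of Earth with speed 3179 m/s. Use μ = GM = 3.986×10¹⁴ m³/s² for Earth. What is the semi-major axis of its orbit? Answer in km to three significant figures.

a ≈ 26500 km

r = 3.167×10⁷ m.
Vis-viva rearranged: 1/a = 2/r − v²/μ = 6.315×10⁻⁸ − 2.535×10⁻⁸ = 3.780×10⁻⁸ m⁻¹.
a = 2.646×10⁷ m = 26457 km.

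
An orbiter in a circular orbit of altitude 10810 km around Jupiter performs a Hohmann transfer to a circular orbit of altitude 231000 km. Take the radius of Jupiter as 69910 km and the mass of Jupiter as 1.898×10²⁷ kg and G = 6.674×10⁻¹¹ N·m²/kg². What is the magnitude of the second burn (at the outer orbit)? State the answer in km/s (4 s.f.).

μ = GM = 6.674×10⁻¹¹ × 1.898×10²⁷ = 1.267×10¹⁷ m³/s².
r₁ = 69910 + 10810 = 80720 km = 8.0720×10⁷ m.
r₂ = 69910 + 231000 = 300910 km = 3.0091×10⁸ m.
Transfer ellipse a_t = (r₁ + r₂)/2 = 1.908×10⁸ m.
At r₁: circular v_c1 = √(μ/r₁) = 39610 m/s; transfer-perijove v_p = √[μ(2/r₁ − 1/a_t)] = 49750 m/s.
At r₂: circular v_c2 = √(μ/r₂) = 20520 m/s; transfer-apojove v_a = √[μ(2/r₂ − 1/a_t)] = 13340 m/s.
Δv₂ = v_c2 − v_a = 7173 m/s.
= 7.173 km/s.

Δv ≈ 7.173 km/s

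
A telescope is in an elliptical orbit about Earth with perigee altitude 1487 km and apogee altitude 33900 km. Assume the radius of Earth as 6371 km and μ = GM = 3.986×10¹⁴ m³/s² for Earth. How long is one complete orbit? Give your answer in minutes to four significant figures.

T ≈ 619.2 minutes

r_p = 6371 + 1487 = 7858.0 km = 7.8580×10⁶ m.
r_a = 6371 + 33900 = 40271 km = 4.0271×10⁷ m.
Semi-major axis a = (r_p + r_a)/2 = (7858.0 + 40271)/2 = 24064 km = 2.406×10⁷ m.
By Kepler's third law T = 2π√(a³/μ) = 2π × 5.913×10³ = 3.715×10⁴ s.
= 619.2 minutes.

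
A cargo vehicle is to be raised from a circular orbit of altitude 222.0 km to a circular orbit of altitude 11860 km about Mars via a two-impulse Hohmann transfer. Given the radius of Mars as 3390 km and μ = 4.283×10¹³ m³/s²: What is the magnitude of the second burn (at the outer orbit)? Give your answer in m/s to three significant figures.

r₁ = 3390 + 222.0 = 3612.0 km = 3.6120×10⁶ m.
r₂ = 3390 + 11860 = 15250 km = 1.5250×10⁷ m.
Transfer ellipse a_t = (r₁ + r₂)/2 = 9.431×10⁶ m.
At r₁: circular v_c1 = √(μ/r₁) = 3444 m/s; transfer-periapsis v_p = √[μ(2/r₁ − 1/a_t)] = 4379 m/s.
At r₂: circular v_c2 = √(μ/r₂) = 1676 m/s; transfer-apoapsis v_a = √[μ(2/r₂ − 1/a_t)] = 1037 m/s.
Δv₂ = v_c2 − v_a = 638.7 m/s.

Δv ≈ 639 m/s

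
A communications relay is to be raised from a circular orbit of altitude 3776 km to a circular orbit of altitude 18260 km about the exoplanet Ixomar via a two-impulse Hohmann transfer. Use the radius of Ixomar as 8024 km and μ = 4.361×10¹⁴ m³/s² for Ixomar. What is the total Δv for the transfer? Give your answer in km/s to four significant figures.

r₁ = 8024 + 3776 = 11800 km = 1.1800×10⁷ m.
r₂ = 8024 + 18260 = 26284 km = 2.6284×10⁷ m.
Transfer ellipse a_t = (r₁ + r₂)/2 = 1.904×10⁷ m.
At r₁: circular v_c1 = √(μ/r₁) = 6079 m/s; transfer-periapsis v_p = √[μ(2/r₁ − 1/a_t)] = 7142 m/s.
Δv₁ = v_p − v_c1 = 1063 m/s.
At r₂: circular v_c2 = √(μ/r₂) = 4073 m/s; transfer-apoapsis v_a = √[μ(2/r₂ − 1/a_t)] = 3207 m/s.
Δv₂ = v_c2 − v_a = 866.8 m/s.
Total Δv = Δv₁ + Δv₂ = 1930 m/s = 1.930 km/s.

Δv_total ≈ 1.930 km/s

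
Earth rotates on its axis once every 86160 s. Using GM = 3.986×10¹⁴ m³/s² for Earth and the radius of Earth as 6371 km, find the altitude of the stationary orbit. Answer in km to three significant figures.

h_sync ≈ 35800 km

A synchronous orbit has period T, so by Kepler's third law a = (μT²/4π²)^(1/3).
μT²/4π² = 3.986×10¹⁴ × (8.616×10⁴)² / 39.48 = 7.495×10²² m³.
a = 4.216×10⁷ m = 42163 km.
Altitude h = a − R = 42163 − 6371 = 35792 km.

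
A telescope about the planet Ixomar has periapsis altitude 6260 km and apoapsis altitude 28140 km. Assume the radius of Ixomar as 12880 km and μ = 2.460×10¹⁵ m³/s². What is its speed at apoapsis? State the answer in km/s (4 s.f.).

r_p = 12880 + 6260 = 19140 km = 1.9140×10⁷ m.
r_a = 12880 + 28140 = 41020 km = 4.1020×10⁷ m.
Semi-major axis a = (r_p + r_a)/2 = 30080 km = 3.008×10⁷ m.
Vis-viva: v² = μ(2/r − 1/a) = 2.460×10¹⁵ × (4.876×10⁻⁸ − 3.324×10⁻⁸) = 3.816×10⁷ m²/s².
v = 6177 m/s = 6.177 km/s.

v ≈ 6.177 km/s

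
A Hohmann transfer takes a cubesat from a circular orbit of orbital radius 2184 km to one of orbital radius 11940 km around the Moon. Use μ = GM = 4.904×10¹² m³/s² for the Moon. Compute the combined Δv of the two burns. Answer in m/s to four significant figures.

Δv_total ≈ 734.4 m/s

r₁ = 2184 km = 2.184×10⁶ m.
r₂ = 11940 km = 1.194×10⁷ m.
Transfer ellipse a_t = (r₁ + r₂)/2 = 7.062×10⁶ m.
At r₁: circular v_c1 = √(μ/r₁) = 1498 m/s; transfer-perilune v_p = √[μ(2/r₁ − 1/a_t)] = 1948 m/s.
Δv₁ = v_p − v_c1 = 450.0 m/s.
At r₂: circular v_c2 = √(μ/r₂) = 640.9 m/s; transfer-apolune v_a = √[μ(2/r₂ − 1/a_t)] = 356.4 m/s.
Δv₂ = v_c2 − v_a = 284.5 m/s.
Total Δv = Δv₁ + Δv₂ = 734.4 m/s.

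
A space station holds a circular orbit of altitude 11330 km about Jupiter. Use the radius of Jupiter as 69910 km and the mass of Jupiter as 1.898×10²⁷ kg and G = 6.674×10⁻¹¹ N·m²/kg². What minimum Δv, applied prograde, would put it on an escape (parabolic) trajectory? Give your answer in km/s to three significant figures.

μ = GM = 6.674×10⁻¹¹ × 1.898×10²⁷ = 1.267×10¹⁷ m³/s².
r = 69910 + 11330 = 81240 km = 8.1240×10⁷ m.
Circular speed v_c = √(μ/r) = 39490 m/s.
Escape speed v_esc = √(2μ/r) = √2 × v_c = 55840 m/s.
Δv = v_esc − v_c = 16360 m/s = 16.36 km/s.

Δv ≈ 16.4 km/s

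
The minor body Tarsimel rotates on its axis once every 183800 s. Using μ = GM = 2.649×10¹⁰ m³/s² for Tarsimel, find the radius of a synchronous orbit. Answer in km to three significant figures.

r_sync ≈ 2830 km

A synchronous orbit has period T, so by Kepler's third law a = (μT²/4π²)^(1/3).
μT²/4π² = 2.649×10¹⁰ × (1.838×10⁵)² / 39.48 = 2.267×10¹⁹ m³.
a = 2.830×10⁶ m = 2830.1 km.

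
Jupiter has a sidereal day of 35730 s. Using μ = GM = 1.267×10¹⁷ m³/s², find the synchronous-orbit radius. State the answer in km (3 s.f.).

A synchronous orbit has period T, so by Kepler's third law a = (μT²/4π²)^(1/3).
μT²/4π² = 1.267×10¹⁷ × (3.573×10⁴)² / 39.48 = 4.097×10²⁴ m³.
a = 1.600×10⁸ m = 1.6002×10⁵ km.

r_sync ≈ 1.60×10⁵ km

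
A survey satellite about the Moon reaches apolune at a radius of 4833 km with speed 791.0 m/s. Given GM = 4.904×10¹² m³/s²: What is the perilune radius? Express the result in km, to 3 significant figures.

r_a = 4.833×10⁶ m.
Specific energy ε = v²/2 − μ/r = -7.019×10⁵ J/kg, so a = −μ/(2ε) = 3.494×10⁶ m.
The apsides satisfy r_p + r_a = 2a, so the perilune radius is 2a − r_a = 2.154×10⁶ m = 2154.2 km.

perilune radius ≈ 2150 km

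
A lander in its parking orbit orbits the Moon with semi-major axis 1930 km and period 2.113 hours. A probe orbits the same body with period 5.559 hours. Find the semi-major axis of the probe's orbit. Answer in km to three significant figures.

a₂ ≈ 3680 km

Kepler's third law: a³ ∝ T², so a₂ = a₁ (T₂/T₁)^(2/3).
T₂/T₁ = 2.631, (T₂/T₁)^(2/3) = 1.906.
a₂ = 1930 × 1.906 = 3678 km.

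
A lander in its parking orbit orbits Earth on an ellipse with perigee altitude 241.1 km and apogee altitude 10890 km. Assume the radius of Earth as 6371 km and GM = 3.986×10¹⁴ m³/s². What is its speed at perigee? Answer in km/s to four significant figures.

v ≈ 9.337 km/s

r_p = 6371 + 241.1 = 6612.1 km = 6.6121×10⁶ m.
r_a = 6371 + 10890 = 17261 km = 1.7261×10⁷ m.
Semi-major axis a = (r_p + r_a)/2 = 11937 km = 1.194×10⁷ m.
Vis-viva: v² = μ(2/r − 1/a) = 3.986×10¹⁴ × (3.025×10⁻⁷ − 8.378×10⁻⁸) = 8.717×10⁷ m²/s².
v = 9337 m/s = 9.337 km/s.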